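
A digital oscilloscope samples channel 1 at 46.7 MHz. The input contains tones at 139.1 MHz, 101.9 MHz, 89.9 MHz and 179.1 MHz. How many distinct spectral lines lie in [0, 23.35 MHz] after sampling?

4

fs/2 = 23.35 MHz.
139.1 MHz mod fs = 45.7 MHz.
45.7 MHz > fs/2 = 23.35 MHz, folds to fs − 45.7 MHz = 1 MHz.
101.9 MHz mod fs = 8.5 MHz.
8.5 MHz ≤ fs/2 = 23.35 MHz, appears at 8.5 MHz.
89.9 MHz mod fs = 43.2 MHz.
43.2 MHz > fs/2 = 23.35 MHz, folds to fs − 43.2 MHz = 3.5 MHz.
179.1 MHz mod fs = 39 MHz.
39 MHz > fs/2 = 23.35 MHz, folds to fs − 39 MHz = 7.7 MHz.
Distinct values: {1 MHz, 3.5 MHz, 7.7 MHz, 8.5 MHz} → 4.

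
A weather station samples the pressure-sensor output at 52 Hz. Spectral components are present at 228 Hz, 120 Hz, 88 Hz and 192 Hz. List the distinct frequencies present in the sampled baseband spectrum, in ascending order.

fs/2 = 26 Hz.
228 Hz mod fs = 20 Hz.
20 Hz ≤ fs/2 = 26 Hz, appears at 20 Hz.
120 Hz mod fs = 16 Hz.
16 Hz ≤ fs/2 = 26 Hz, appears at 16 Hz.
88 Hz mod fs = 36 Hz.
36 Hz > fs/2 = 26 Hz, folds to fs − 36 Hz = 16 Hz.
192 Hz mod fs = 36 Hz.
36 Hz > fs/2 = 26 Hz, folds to fs − 36 Hz = 16 Hz.
Distinct values: {16 Hz, 20 Hz}.

16 Hz, 20 Hz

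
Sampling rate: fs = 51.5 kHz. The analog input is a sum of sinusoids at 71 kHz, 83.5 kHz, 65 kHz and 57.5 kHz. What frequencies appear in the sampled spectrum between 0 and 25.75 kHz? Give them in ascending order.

6 kHz, 13.5 kHz, 19.5 kHz

fs/2 = 25.75 kHz.
71 kHz mod fs = 19.5 kHz.
19.5 kHz ≤ fs/2 = 25.75 kHz, appears at 19.5 kHz.
83.5 kHz mod fs = 32 kHz.
32 kHz > fs/2 = 25.75 kHz, folds to fs − 32 kHz = 19.5 kHz.
65 kHz mod fs = 13.5 kHz.
13.5 kHz ≤ fs/2 = 25.75 kHz, appears at 13.5 kHz.
57.5 kHz mod fs = 6 kHz.
6 kHz ≤ fs/2 = 25.75 kHz, appears at 6 kHz.
Distinct values: {6 kHz, 13.5 kHz, 19.5 kHz}.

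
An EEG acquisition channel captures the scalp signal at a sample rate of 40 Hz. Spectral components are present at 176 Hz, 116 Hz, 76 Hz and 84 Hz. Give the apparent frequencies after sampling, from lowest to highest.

fs/2 = 20 Hz.
176 Hz mod fs = 16 Hz.
16 Hz ≤ fs/2 = 20 Hz, appears at 16 Hz.
116 Hz mod fs = 36 Hz.
36 Hz > fs/2 = 20 Hz, folds to fs − 36 Hz = 4 Hz.
76 Hz mod fs = 36 Hz.
36 Hz > fs/2 = 20 Hz, folds to fs − 36 Hz = 4 Hz.
84 Hz mod fs = 4 Hz.
4 Hz ≤ fs/2 = 20 Hz, appears at 4 Hz.
Distinct values: {4 Hz, 16 Hz}.

4 Hz, 16 Hz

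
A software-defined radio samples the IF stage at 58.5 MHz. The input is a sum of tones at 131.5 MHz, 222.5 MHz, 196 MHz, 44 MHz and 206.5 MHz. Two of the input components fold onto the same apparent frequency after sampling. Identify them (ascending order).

44 MHz, 131.5 MHz

fs/2 = 29.25 MHz.
131.5 MHz mod fs = 14.5 MHz.
14.5 MHz ≤ fs/2 = 29.25 MHz, appears at 14.5 MHz.
222.5 MHz mod fs = 47 MHz.
47 MHz > fs/2 = 29.25 MHz, folds to fs − 47 MHz = 11.5 MHz.
196 MHz mod fs = 20.5 MHz.
20.5 MHz ≤ fs/2 = 29.25 MHz, appears at 20.5 MHz.
44 MHz > fs/2 = 29.25 MHz, folds to fs − 44 MHz = 14.5 MHz.
206.5 MHz mod fs = 31 MHz.
31 MHz > fs/2 = 29.25 MHz, folds to fs − 31 MHz = 27.5 MHz.
44 MHz and 131.5 MHz both map to 14.5 MHz.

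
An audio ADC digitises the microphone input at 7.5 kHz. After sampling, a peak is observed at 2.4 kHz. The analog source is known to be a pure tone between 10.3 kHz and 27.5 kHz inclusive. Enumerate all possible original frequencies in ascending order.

Frequencies that alias to 2.4 kHz are k·fs ± 2.4 kHz for integer k ≥ 0.
k=0: 2.4 kHz.
k=1: 5.1 kHz, 9.9 kHz.
k=2: 12.6 kHz, 17.4 kHz.
k=3: 20.1 kHz, 24.9 kHz.
k=4: 27.6 kHz, 32.4 kHz.
Within [10.3 kHz, 27.5 kHz]: 12.6 kHz, 17.4 kHz, 20.1 kHz, 24.9 kHz.

12.6 kHz, 17.4 kHz, 20.1 kHz, 24.9 kHz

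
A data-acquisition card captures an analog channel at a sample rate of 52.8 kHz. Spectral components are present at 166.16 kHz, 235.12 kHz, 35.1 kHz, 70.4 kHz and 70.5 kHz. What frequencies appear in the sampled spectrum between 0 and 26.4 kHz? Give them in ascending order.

fs/2 = 26.4 kHz.
166.16 kHz mod fs = 7.76 kHz.
7.76 kHz ≤ fs/2 = 26.4 kHz, appears at 7.76 kHz.
235.12 kHz mod fs = 23.92 kHz.
23.92 kHz ≤ fs/2 = 26.4 kHz, appears at 23.92 kHz.
35.1 kHz > fs/2 = 26.4 kHz, folds to fs − 35.1 kHz = 17.7 kHz.
70.4 kHz mod fs = 17.6 kHz.
17.6 kHz ≤ fs/2 = 26.4 kHz, appears at 17.6 kHz.
70.5 kHz mod fs = 17.7 kHz.
17.7 kHz ≤ fs/2 = 26.4 kHz, appears at 17.7 kHz.
Distinct values: {7.76 kHz, 17.6 kHz, 17.7 kHz, 23.92 kHz}.

7.76 kHz, 17.6 kHz, 17.7 kHz, 23.92 kHz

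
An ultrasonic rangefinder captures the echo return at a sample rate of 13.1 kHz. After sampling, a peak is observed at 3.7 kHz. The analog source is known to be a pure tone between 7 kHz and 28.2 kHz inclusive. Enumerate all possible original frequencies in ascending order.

Frequencies that alias to 3.7 kHz are k·fs ± 3.7 kHz for integer k ≥ 0.
k=0: 3.7 kHz.
k=1: 9.4 kHz, 16.8 kHz.
k=2: 22.5 kHz, 29.9 kHz.
k=3: 35.6 kHz, 43 kHz.
Within [7 kHz, 28.2 kHz]: 9.4 kHz, 16.8 kHz, 22.5 kHz.

9.4 kHz, 16.8 kHz, 22.5 kHz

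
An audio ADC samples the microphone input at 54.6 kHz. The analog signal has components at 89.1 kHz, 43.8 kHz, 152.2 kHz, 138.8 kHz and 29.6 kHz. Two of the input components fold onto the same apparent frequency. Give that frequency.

fs/2 = 27.3 kHz.
89.1 kHz mod fs = 34.5 kHz.
34.5 kHz > fs/2 = 27.3 kHz, folds to fs − 34.5 kHz = 20.1 kHz.
43.8 kHz > fs/2 = 27.3 kHz, folds to fs − 43.8 kHz = 10.8 kHz.
152.2 kHz mod fs = 43 kHz.
43 kHz > fs/2 = 27.3 kHz, folds to fs − 43 kHz = 11.6 kHz.
138.8 kHz mod fs = 29.6 kHz.
29.6 kHz > fs/2 = 27.3 kHz, folds to fs − 29.6 kHz = 25 kHz.
29.6 kHz > fs/2 = 27.3 kHz, folds to fs − 29.6 kHz = 25 kHz.
29.6 kHz and 138.8 kHz both map to 25 kHz.

25 kHz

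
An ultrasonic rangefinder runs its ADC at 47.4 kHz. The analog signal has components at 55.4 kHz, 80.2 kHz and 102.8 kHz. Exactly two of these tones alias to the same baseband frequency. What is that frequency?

fs/2 = 23.7 kHz.
55.4 kHz mod fs = 8 kHz.
8 kHz ≤ fs/2 = 23.7 kHz, appears at 8 kHz.
80.2 kHz mod fs = 32.8 kHz.
32.8 kHz > fs/2 = 23.7 kHz, folds to fs − 32.8 kHz = 14.6 kHz.
102.8 kHz mod fs = 8 kHz.
8 kHz ≤ fs/2 = 23.7 kHz, appears at 8 kHz.
55.4 kHz and 102.8 kHz both map to 8 kHz.

8 kHz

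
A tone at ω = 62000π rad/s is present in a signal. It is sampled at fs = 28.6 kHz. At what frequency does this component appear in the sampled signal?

2.4 kHz

ω = 62000π rad/s → f = ω/(2π) = 31000 Hz = 31 kHz.
31 kHz mod fs = 2.4 kHz.
2.4 kHz ≤ fs/2 = 14.3 kHz, appears at 2.4 kHz.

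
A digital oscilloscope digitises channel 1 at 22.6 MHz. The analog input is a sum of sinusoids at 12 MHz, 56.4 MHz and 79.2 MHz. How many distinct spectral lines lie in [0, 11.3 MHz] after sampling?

fs/2 = 11.3 MHz.
12 MHz > fs/2 = 11.3 MHz, folds to fs − 12 MHz = 10.6 MHz.
56.4 MHz mod fs = 11.2 MHz.
11.2 MHz ≤ fs/2 = 11.3 MHz, appears at 11.2 MHz.
79.2 MHz mod fs = 11.4 MHz.
11.4 MHz > fs/2 = 11.3 MHz, folds to fs − 11.4 MHz = 11.2 MHz.
Distinct values: {10.6 MHz, 11.2 MHz} → 2.

2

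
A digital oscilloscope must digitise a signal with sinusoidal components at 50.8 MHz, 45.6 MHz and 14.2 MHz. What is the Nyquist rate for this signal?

101.6 MHz

Highest-frequency component: 50.8 MHz.
Nyquist rate = 2 × 50.8 MHz = 101.6 MHz.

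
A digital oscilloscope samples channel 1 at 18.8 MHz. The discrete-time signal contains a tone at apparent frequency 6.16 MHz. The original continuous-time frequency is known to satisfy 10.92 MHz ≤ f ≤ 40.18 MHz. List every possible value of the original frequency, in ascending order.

Frequencies that alias to 6.16 MHz are k·fs ± 6.16 MHz for integer k ≥ 0.
k=0: 6.16 MHz.
k=1: 12.64 MHz, 24.96 MHz.
k=2: 31.44 MHz, 43.76 MHz.
k=3: 50.24 MHz, 62.56 MHz.
Within [10.92 MHz, 40.18 MHz]: 12.64 MHz, 24.96 MHz, 31.44 MHz.

12.64 MHz, 24.96 MHz, 31.44 MHz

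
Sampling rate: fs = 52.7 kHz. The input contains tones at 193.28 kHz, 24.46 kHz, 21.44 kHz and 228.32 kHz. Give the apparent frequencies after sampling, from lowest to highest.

fs/2 = 26.35 kHz.
193.28 kHz mod fs = 35.18 kHz.
35.18 kHz > fs/2 = 26.35 kHz, folds to fs − 35.18 kHz = 17.52 kHz.
24.46 kHz ≤ fs/2 = 26.35 kHz, passes unchanged.
21.44 kHz ≤ fs/2 = 26.35 kHz, passes unchanged.
228.32 kHz mod fs = 17.52 kHz.
17.52 kHz ≤ fs/2 = 26.35 kHz, appears at 17.52 kHz.
Distinct values: {17.52 kHz, 21.44 kHz, 24.46 kHz}.

17.52 kHz, 21.44 kHz, 24.46 kHz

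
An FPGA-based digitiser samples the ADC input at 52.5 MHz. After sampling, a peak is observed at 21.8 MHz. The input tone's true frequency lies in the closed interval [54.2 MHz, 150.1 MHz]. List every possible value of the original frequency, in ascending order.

Frequencies that alias to 21.8 MHz are k·fs ± 21.8 MHz for integer k ≥ 0.
k=0: 21.8 MHz.
k=1: 30.7 MHz, 74.3 MHz.
k=2: 83.2 MHz, 126.8 MHz.
k=3: 135.7 MHz, 179.3 MHz.
k=4: 188.2 MHz, 231.8 MHz.
Within [54.2 MHz, 150.1 MHz]: 74.3 MHz, 83.2 MHz, 126.8 MHz, 135.7 MHz.

74.3 MHz, 83.2 MHz, 126.8 MHz, 135.7 MHz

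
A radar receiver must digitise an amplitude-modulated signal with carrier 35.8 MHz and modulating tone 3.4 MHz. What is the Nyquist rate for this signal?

AM sidebands sit at fc ± fm = 32.4 MHz and 39.2 MHz.
Highest-frequency component: 39.2 MHz.
Nyquist rate = 2 × 39.2 MHz = 78.4 MHz.

78.4 MHz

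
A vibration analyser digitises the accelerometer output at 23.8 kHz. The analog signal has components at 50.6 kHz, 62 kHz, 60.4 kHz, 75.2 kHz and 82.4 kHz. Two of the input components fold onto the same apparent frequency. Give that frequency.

fs/2 = 11.9 kHz.
50.6 kHz mod fs = 3 kHz.
3 kHz ≤ fs/2 = 11.9 kHz, appears at 3 kHz.
62 kHz mod fs = 14.4 kHz.
14.4 kHz > fs/2 = 11.9 kHz, folds to fs − 14.4 kHz = 9.4 kHz.
60.4 kHz mod fs = 12.8 kHz.
12.8 kHz > fs/2 = 11.9 kHz, folds to fs − 12.8 kHz = 11 kHz.
75.2 kHz mod fs = 3.8 kHz.
3.8 kHz ≤ fs/2 = 11.9 kHz, appears at 3.8 kHz.
82.4 kHz mod fs = 11 kHz.
11 kHz ≤ fs/2 = 11.9 kHz, appears at 11 kHz.
60.4 kHz and 82.4 kHz both map to 11 kHz.

11 kHz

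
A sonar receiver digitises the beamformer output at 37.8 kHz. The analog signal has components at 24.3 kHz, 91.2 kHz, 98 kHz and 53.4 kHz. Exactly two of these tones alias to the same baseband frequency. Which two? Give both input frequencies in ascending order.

53.4 kHz, 91.2 kHz

fs/2 = 18.9 kHz.
24.3 kHz > fs/2 = 18.9 kHz, folds to fs − 24.3 kHz = 13.5 kHz.
91.2 kHz mod fs = 15.6 kHz.
15.6 kHz ≤ fs/2 = 18.9 kHz, appears at 15.6 kHz.
98 kHz mod fs = 22.4 kHz.
22.4 kHz > fs/2 = 18.9 kHz, folds to fs − 22.4 kHz = 15.4 kHz.
53.4 kHz mod fs = 15.6 kHz.
15.6 kHz ≤ fs/2 = 18.9 kHz, appears at 15.6 kHz.
53.4 kHz and 91.2 kHz both map to 15.6 kHz.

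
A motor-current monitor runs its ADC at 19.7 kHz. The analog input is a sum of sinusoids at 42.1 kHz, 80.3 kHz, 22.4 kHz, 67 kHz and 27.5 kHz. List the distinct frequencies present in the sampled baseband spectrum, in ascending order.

1.5 kHz, 2.7 kHz, 7.8 kHz, 7.9 kHz

fs/2 = 9.85 kHz.
42.1 kHz mod fs = 2.7 kHz.
2.7 kHz ≤ fs/2 = 9.85 kHz, appears at 2.7 kHz.
80.3 kHz mod fs = 1.5 kHz.
1.5 kHz ≤ fs/2 = 9.85 kHz, appears at 1.5 kHz.
22.4 kHz mod fs = 2.7 kHz.
2.7 kHz ≤ fs/2 = 9.85 kHz, appears at 2.7 kHz.
67 kHz mod fs = 7.9 kHz.
7.9 kHz ≤ fs/2 = 9.85 kHz, appears at 7.9 kHz.
27.5 kHz mod fs = 7.8 kHz.
7.8 kHz ≤ fs/2 = 9.85 kHz, appears at 7.8 kHz.
Distinct values: {1.5 kHz, 2.7 kHz, 7.8 kHz, 7.9 kHz}.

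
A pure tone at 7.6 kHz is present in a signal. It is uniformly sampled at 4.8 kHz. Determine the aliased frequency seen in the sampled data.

7.6 kHz mod fs = 2.8 kHz.
2.8 kHz > fs/2 = 2.4 kHz, folds to fs − 2.8 kHz = 2 kHz.

2 kHz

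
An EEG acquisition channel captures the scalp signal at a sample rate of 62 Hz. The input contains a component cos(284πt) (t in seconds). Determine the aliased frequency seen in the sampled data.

18 Hz

ω = 284π rad/s → f = ω/(2π) = 142 Hz.
142 Hz mod fs = 18 Hz.
18 Hz ≤ fs/2 = 31 Hz, appears at 18 Hz.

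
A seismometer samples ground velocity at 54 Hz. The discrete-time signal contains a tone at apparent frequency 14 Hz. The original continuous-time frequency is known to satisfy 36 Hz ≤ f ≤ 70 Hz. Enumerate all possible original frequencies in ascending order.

Frequencies that alias to 14 Hz are k·fs ± 14 Hz for integer k ≥ 0.
k=0: 14 Hz.
k=1: 40 Hz, 68 Hz.
k=2: 94 Hz, 122 Hz.
Within [36 Hz, 70 Hz]: 40 Hz, 68 Hz.

40 Hz, 68 Hz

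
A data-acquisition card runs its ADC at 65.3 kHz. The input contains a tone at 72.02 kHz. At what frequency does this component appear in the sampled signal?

6.72 kHz

72.02 kHz mod fs = 6.72 kHz.
6.72 kHz ≤ fs/2 = 32.65 kHz, appears at 6.72 kHz.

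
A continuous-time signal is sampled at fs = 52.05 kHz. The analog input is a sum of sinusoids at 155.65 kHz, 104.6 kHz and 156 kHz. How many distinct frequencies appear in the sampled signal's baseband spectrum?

fs/2 = 26.025 kHz.
155.65 kHz mod fs = 51.55 kHz.
51.55 kHz > fs/2 = 26.025 kHz, folds to fs − 51.55 kHz = 0.5 kHz.
104.6 kHz mod fs = 0.5 kHz.
0.5 kHz ≤ fs/2 = 26.025 kHz, appears at 0.5 kHz.
156 kHz mod fs = 51.9 kHz.
51.9 kHz > fs/2 = 26.025 kHz, folds to fs − 51.9 kHz = 0.15 kHz.
Distinct values: {0.15 kHz, 0.5 kHz} → 2.

2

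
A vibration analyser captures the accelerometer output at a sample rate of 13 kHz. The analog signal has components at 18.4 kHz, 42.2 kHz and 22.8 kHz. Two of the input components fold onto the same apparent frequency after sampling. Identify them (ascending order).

22.8 kHz, 42.2 kHz

fs/2 = 6.5 kHz.
18.4 kHz mod fs = 5.4 kHz.
5.4 kHz ≤ fs/2 = 6.5 kHz, appears at 5.4 kHz.
42.2 kHz mod fs = 3.2 kHz.
3.2 kHz ≤ fs/2 = 6.5 kHz, appears at 3.2 kHz.
22.8 kHz mod fs = 9.8 kHz.
9.8 kHz > fs/2 = 6.5 kHz, folds to fs − 9.8 kHz = 3.2 kHz.
22.8 kHz and 42.2 kHz both map to 3.2 kHz.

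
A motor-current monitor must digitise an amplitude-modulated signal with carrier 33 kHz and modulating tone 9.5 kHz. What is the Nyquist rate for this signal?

85 kHz

AM sidebands sit at fc ± fm = 23.5 kHz and 42.5 kHz.
Highest-frequency component: 42.5 kHz.
Nyquist rate = 2 × 42.5 kHz = 85 kHz.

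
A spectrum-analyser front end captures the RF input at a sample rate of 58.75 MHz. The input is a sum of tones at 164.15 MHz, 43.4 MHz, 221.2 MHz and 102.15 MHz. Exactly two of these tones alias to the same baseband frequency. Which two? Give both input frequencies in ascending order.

fs/2 = 29.375 MHz.
164.15 MHz mod fs = 46.65 MHz.
46.65 MHz > fs/2 = 29.375 MHz, folds to fs − 46.65 MHz = 12.1 MHz.
43.4 MHz > fs/2 = 29.375 MHz, folds to fs − 43.4 MHz = 15.35 MHz.
221.2 MHz mod fs = 44.95 MHz.
44.95 MHz > fs/2 = 29.375 MHz, folds to fs − 44.95 MHz = 13.8 MHz.
102.15 MHz mod fs = 43.4 MHz.
43.4 MHz > fs/2 = 29.375 MHz, folds to fs − 43.4 MHz = 15.35 MHz.
43.4 MHz and 102.15 MHz both map to 15.35 MHz.

43.4 MHz, 102.15 MHz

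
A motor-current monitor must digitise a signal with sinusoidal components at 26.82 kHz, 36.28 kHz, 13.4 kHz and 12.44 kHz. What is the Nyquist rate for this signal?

72.56 kHz

Highest-frequency component: 36.28 kHz.
Nyquist rate = 2 × 36.28 kHz = 72.56 kHz.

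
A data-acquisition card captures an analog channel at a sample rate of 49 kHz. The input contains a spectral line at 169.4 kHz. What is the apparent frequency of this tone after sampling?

22.4 kHz

169.4 kHz mod fs = 22.4 kHz.
22.4 kHz ≤ fs/2 = 24.5 kHz, appears at 22.4 kHz.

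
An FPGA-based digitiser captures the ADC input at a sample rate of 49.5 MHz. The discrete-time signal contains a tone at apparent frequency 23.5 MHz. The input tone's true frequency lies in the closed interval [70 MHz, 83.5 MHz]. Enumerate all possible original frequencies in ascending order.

Frequencies that alias to 23.5 MHz are k·fs ± 23.5 MHz for integer k ≥ 0.
k=0: 23.5 MHz.
k=1: 26 MHz, 73 MHz.
k=2: 75.5 MHz, 122.5 MHz.
k=3: 125 MHz, 172 MHz.
Within [70 MHz, 83.5 MHz]: 73 MHz, 75.5 MHz.

73 MHz, 75.5 MHz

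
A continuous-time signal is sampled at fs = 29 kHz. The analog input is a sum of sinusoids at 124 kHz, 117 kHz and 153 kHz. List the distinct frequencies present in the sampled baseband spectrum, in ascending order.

1 kHz, 8 kHz

fs/2 = 14.5 kHz.
124 kHz mod fs = 8 kHz.
8 kHz ≤ fs/2 = 14.5 kHz, appears at 8 kHz.
117 kHz mod fs = 1 kHz.
1 kHz ≤ fs/2 = 14.5 kHz, appears at 1 kHz.
153 kHz mod fs = 8 kHz.
8 kHz ≤ fs/2 = 14.5 kHz, appears at 8 kHz.
Distinct values: {1 kHz, 8 kHz}.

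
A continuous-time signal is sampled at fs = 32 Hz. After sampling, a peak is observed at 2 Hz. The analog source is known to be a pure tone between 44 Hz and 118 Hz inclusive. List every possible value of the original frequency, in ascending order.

Frequencies that alias to 2 Hz are k·fs ± 2 Hz for integer k ≥ 0.
k=0: 2 Hz.
k=1: 30 Hz, 34 Hz.
k=2: 62 Hz, 66 Hz.
k=3: 94 Hz, 98 Hz.
k=4: 126 Hz, 130 Hz.
Within [44 Hz, 118 Hz]: 62 Hz, 66 Hz, 94 Hz, 98 Hz.

62 Hz, 66 Hz, 94 Hz, 98 Hz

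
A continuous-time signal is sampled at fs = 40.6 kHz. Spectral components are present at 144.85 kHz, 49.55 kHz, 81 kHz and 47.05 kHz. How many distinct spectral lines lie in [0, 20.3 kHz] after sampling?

4

fs/2 = 20.3 kHz.
144.85 kHz mod fs = 23.05 kHz.
23.05 kHz > fs/2 = 20.3 kHz, folds to fs − 23.05 kHz = 17.55 kHz.
49.55 kHz mod fs = 8.95 kHz.
8.95 kHz ≤ fs/2 = 20.3 kHz, appears at 8.95 kHz.
81 kHz mod fs = 40.4 kHz.
40.4 kHz > fs/2 = 20.3 kHz, folds to fs − 40.4 kHz = 0.2 kHz.
47.05 kHz mod fs = 6.45 kHz.
6.45 kHz ≤ fs/2 = 20.3 kHz, appears at 6.45 kHz.
Distinct values: {0.2 kHz, 6.45 kHz, 8.95 kHz, 17.55 kHz} → 4.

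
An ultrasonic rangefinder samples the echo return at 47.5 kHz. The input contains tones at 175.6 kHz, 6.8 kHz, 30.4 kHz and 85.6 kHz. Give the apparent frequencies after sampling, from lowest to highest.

fs/2 = 23.75 kHz.
175.6 kHz mod fs = 33.1 kHz.
33.1 kHz > fs/2 = 23.75 kHz, folds to fs − 33.1 kHz = 14.4 kHz.
6.8 kHz ≤ fs/2 = 23.75 kHz, passes unchanged.
30.4 kHz > fs/2 = 23.75 kHz, folds to fs − 30.4 kHz = 17.1 kHz.
85.6 kHz mod fs = 38.1 kHz.
38.1 kHz > fs/2 = 23.75 kHz, folds to fs − 38.1 kHz = 9.4 kHz.
Distinct values: {6.8 kHz, 9.4 kHz, 14.4 kHz, 17.1 kHz}.

6.8 kHz, 9.4 kHz, 14.4 kHz, 17.1 kHz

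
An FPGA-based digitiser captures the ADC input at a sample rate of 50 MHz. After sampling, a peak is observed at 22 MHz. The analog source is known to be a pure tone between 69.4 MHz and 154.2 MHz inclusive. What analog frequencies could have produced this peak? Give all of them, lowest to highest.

Frequencies that alias to 22 MHz are k·fs ± 22 MHz for integer k ≥ 0.
k=0: 22 MHz.
k=1: 28 MHz, 72 MHz.
k=2: 78 MHz, 122 MHz.
k=3: 128 MHz, 172 MHz.
k=4: 178 MHz, 222 MHz.
Within [69.4 MHz, 154.2 MHz]: 72 MHz, 78 MHz, 122 MHz, 128 MHz.

72 MHz, 78 MHz, 122 MHz, 128 MHz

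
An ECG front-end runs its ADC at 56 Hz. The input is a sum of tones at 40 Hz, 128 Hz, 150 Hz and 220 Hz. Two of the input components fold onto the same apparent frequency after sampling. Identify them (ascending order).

fs/2 = 28 Hz.
40 Hz > fs/2 = 28 Hz, folds to fs − 40 Hz = 16 Hz.
128 Hz mod fs = 16 Hz.
16 Hz ≤ fs/2 = 28 Hz, appears at 16 Hz.
150 Hz mod fs = 38 Hz.
38 Hz > fs/2 = 28 Hz, folds to fs − 38 Hz = 18 Hz.
220 Hz mod fs = 52 Hz.
52 Hz > fs/2 = 28 Hz, folds to fs − 52 Hz = 4 Hz.
40 Hz and 128 Hz both map to 16 Hz.

40 Hz, 128 Hz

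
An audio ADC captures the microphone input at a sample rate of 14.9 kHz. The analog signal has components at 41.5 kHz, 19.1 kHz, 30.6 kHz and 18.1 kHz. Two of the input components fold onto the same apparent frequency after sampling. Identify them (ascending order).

18.1 kHz, 41.5 kHz

fs/2 = 7.45 kHz.
41.5 kHz mod fs = 11.7 kHz.
11.7 kHz > fs/2 = 7.45 kHz, folds to fs − 11.7 kHz = 3.2 kHz.
19.1 kHz mod fs = 4.2 kHz.
4.2 kHz ≤ fs/2 = 7.45 kHz, appears at 4.2 kHz.
30.6 kHz mod fs = 0.8 kHz.
0.8 kHz ≤ fs/2 = 7.45 kHz, appears at 0.8 kHz.
18.1 kHz mod fs = 3.2 kHz.
3.2 kHz ≤ fs/2 = 7.45 kHz, appears at 3.2 kHz.
18.1 kHz and 41.5 kHz both map to 3.2 kHz.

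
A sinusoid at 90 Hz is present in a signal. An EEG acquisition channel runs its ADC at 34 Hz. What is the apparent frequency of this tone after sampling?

12 Hz

90 Hz mod fs = 22 Hz.
22 Hz > fs/2 = 17 Hz, folds to fs − 22 Hz = 12 Hz.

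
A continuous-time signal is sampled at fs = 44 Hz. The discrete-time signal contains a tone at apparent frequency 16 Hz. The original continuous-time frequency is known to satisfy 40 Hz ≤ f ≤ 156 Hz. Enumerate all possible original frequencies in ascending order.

Frequencies that alias to 16 Hz are k·fs ± 16 Hz for integer k ≥ 0.
k=0: 16 Hz.
k=1: 28 Hz, 60 Hz.
k=2: 72 Hz, 104 Hz.
k=3: 116 Hz, 148 Hz.
k=4: 160 Hz, 192 Hz.
Within [40 Hz, 156 Hz]: 60 Hz, 72 Hz, 104 Hz, 116 Hz, 148 Hz.

60 Hz, 72 Hz, 104 Hz, 116 Hz, 148 Hz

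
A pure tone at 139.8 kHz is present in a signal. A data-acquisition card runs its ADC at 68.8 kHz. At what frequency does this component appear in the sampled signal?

2.2 kHz

139.8 kHz mod fs = 2.2 kHz.
2.2 kHz ≤ fs/2 = 34.4 kHz, appears at 2.2 kHz.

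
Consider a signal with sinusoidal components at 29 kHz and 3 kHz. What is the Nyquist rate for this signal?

58 kHz

Highest-frequency component: 29 kHz.
Nyquist rate = 2 × 29 kHz = 58 kHz.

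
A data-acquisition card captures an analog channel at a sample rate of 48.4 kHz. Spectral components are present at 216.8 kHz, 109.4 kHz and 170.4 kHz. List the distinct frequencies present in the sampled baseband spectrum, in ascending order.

12.6 kHz, 23.2 kHz

fs/2 = 24.2 kHz.
216.8 kHz mod fs = 23.2 kHz.
23.2 kHz ≤ fs/2 = 24.2 kHz, appears at 23.2 kHz.
109.4 kHz mod fs = 12.6 kHz.
12.6 kHz ≤ fs/2 = 24.2 kHz, appears at 12.6 kHz.
170.4 kHz mod fs = 25.2 kHz.
25.2 kHz > fs/2 = 24.2 kHz, folds to fs − 25.2 kHz = 23.2 kHz.
Distinct values: {12.6 kHz, 23.2 kHz}.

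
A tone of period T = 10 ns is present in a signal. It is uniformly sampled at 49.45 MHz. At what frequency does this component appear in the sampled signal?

1.1 MHz

T = 10 ns → f = 1/T = 100 MHz.
100 MHz mod fs = 1.1 MHz.
1.1 MHz ≤ fs/2 = 24.725 MHz, appears at 1.1 MHz.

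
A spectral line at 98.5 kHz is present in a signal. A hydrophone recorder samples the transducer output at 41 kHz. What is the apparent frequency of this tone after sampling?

16.5 kHz

98.5 kHz mod fs = 16.5 kHz.
16.5 kHz ≤ fs/2 = 20.5 kHz, appears at 16.5 kHz.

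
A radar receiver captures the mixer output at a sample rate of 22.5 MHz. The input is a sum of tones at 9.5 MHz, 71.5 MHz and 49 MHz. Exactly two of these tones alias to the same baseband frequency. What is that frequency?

4 MHz

fs/2 = 11.25 MHz.
9.5 MHz ≤ fs/2 = 11.25 MHz, passes unchanged.
71.5 MHz mod fs = 4 MHz.
4 MHz ≤ fs/2 = 11.25 MHz, appears at 4 MHz.
49 MHz mod fs = 4 MHz.
4 MHz ≤ fs/2 = 11.25 MHz, appears at 4 MHz.
49 MHz and 71.5 MHz both map to 4 MHz.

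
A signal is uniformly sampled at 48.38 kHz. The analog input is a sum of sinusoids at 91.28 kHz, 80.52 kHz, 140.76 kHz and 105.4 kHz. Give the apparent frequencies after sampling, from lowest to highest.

fs/2 = 24.19 kHz.
91.28 kHz mod fs = 42.9 kHz.
42.9 kHz > fs/2 = 24.19 kHz, folds to fs − 42.9 kHz = 5.48 kHz.
80.52 kHz mod fs = 32.14 kHz.
32.14 kHz > fs/2 = 24.19 kHz, folds to fs − 32.14 kHz = 16.24 kHz.
140.76 kHz mod fs = 44 kHz.
44 kHz > fs/2 = 24.19 kHz, folds to fs − 44 kHz = 4.38 kHz.
105.4 kHz mod fs = 8.64 kHz.
8.64 kHz ≤ fs/2 = 24.19 kHz, appears at 8.64 kHz.
Distinct values: {4.38 kHz, 5.48 kHz, 8.64 kHz, 16.24 kHz}.

4.38 kHz, 5.48 kHz, 8.64 kHz, 16.24 kHz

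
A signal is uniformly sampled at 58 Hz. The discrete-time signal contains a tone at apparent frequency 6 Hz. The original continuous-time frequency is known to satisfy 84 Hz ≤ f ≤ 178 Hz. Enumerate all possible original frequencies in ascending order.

Frequencies that alias to 6 Hz are k·fs ± 6 Hz for integer k ≥ 0.
k=0: 6 Hz.
k=1: 52 Hz, 64 Hz.
k=2: 110 Hz, 122 Hz.
k=3: 168 Hz, 180 Hz.
k=4: 226 Hz, 238 Hz.
Within [84 Hz, 178 Hz]: 110 Hz, 122 Hz, 168 Hz.

110 Hz, 122 Hz, 168 Hz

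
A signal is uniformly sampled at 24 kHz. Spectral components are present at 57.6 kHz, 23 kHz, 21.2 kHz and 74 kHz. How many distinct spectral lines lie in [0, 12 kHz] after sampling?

fs/2 = 12 kHz.
57.6 kHz mod fs = 9.6 kHz.
9.6 kHz ≤ fs/2 = 12 kHz, appears at 9.6 kHz.
23 kHz > fs/2 = 12 kHz, folds to fs − 23 kHz = 1 kHz.
21.2 kHz > fs/2 = 12 kHz, folds to fs − 21.2 kHz = 2.8 kHz.
74 kHz mod fs = 2 kHz.
2 kHz ≤ fs/2 = 12 kHz, appears at 2 kHz.
Distinct values: {1 kHz, 2 kHz, 2.8 kHz, 9.6 kHz} → 4.

4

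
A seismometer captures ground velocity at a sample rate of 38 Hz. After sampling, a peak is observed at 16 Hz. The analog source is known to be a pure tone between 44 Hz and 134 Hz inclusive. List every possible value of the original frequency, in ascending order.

54 Hz, 60 Hz, 92 Hz, 98 Hz, 130 Hz

Frequencies that alias to 16 Hz are k·fs ± 16 Hz for integer k ≥ 0.
k=0: 16 Hz.
k=1: 22 Hz, 54 Hz.
k=2: 60 Hz, 92 Hz.
k=3: 98 Hz, 130 Hz.
k=4: 136 Hz, 168 Hz.
Within [44 Hz, 134 Hz]: 54 Hz, 60 Hz, 92 Hz, 98 Hz, 130 Hz.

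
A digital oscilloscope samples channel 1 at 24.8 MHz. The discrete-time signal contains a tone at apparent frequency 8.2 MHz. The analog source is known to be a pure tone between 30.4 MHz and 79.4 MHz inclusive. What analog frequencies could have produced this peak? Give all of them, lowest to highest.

33 MHz, 41.4 MHz, 57.8 MHz, 66.2 MHz

Frequencies that alias to 8.2 MHz are k·fs ± 8.2 MHz for integer k ≥ 0.
k=0: 8.2 MHz.
k=1: 16.6 MHz, 33 MHz.
k=2: 41.4 MHz, 57.8 MHz.
k=3: 66.2 MHz, 82.6 MHz.
k=4: 91 MHz, 107.4 MHz.
Within [30.4 MHz, 79.4 MHz]: 33 MHz, 41.4 MHz, 57.8 MHz, 66.2 MHz.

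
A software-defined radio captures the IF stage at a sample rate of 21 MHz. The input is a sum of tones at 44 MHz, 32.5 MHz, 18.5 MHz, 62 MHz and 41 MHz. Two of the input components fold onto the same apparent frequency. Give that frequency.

1 MHz

fs/2 = 10.5 MHz.
44 MHz mod fs = 2 MHz.
2 MHz ≤ fs/2 = 10.5 MHz, appears at 2 MHz.
32.5 MHz mod fs = 11.5 MHz.
11.5 MHz > fs/2 = 10.5 MHz, folds to fs − 11.5 MHz = 9.5 MHz.
18.5 MHz > fs/2 = 10.5 MHz, folds to fs − 18.5 MHz = 2.5 MHz.
62 MHz mod fs = 20 MHz.
20 MHz > fs/2 = 10.5 MHz, folds to fs − 20 MHz = 1 MHz.
41 MHz mod fs = 20 MHz.
20 MHz > fs/2 = 10.5 MHz, folds to fs − 20 MHz = 1 MHz.
41 MHz and 62 MHz both map to 1 MHz.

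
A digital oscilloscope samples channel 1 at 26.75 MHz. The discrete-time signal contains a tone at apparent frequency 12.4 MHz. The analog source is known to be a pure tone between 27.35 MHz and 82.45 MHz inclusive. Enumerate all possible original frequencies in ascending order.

Frequencies that alias to 12.4 MHz are k·fs ± 12.4 MHz for integer k ≥ 0.
k=0: 12.4 MHz.
k=1: 14.35 MHz, 39.15 MHz.
k=2: 41.1 MHz, 65.9 MHz.
k=3: 67.85 MHz, 92.65 MHz.
k=4: 94.6 MHz, 119.4 MHz.
Within [27.35 MHz, 82.45 MHz]: 39.15 MHz, 41.1 MHz, 65.9 MHz, 67.85 MHz.

39.15 MHz, 41.1 MHz, 65.9 MHz, 67.85 MHz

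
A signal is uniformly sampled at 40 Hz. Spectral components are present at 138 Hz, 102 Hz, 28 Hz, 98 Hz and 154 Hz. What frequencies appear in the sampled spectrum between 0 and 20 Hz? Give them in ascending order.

6 Hz, 12 Hz, 18 Hz

fs/2 = 20 Hz.
138 Hz mod fs = 18 Hz.
18 Hz ≤ fs/2 = 20 Hz, appears at 18 Hz.
102 Hz mod fs = 22 Hz.
22 Hz > fs/2 = 20 Hz, folds to fs − 22 Hz = 18 Hz.
28 Hz > fs/2 = 20 Hz, folds to fs − 28 Hz = 12 Hz.
98 Hz mod fs = 18 Hz.
18 Hz ≤ fs/2 = 20 Hz, appears at 18 Hz.
154 Hz mod fs = 34 Hz.
34 Hz > fs/2 = 20 Hz, folds to fs − 34 Hz = 6 Hz.
Distinct values: {6 Hz, 12 Hz, 18 Hz}.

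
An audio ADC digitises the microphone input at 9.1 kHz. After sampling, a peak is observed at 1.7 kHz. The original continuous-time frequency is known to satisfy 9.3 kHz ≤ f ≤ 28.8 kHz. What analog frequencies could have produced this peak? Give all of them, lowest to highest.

Frequencies that alias to 1.7 kHz are k·fs ± 1.7 kHz for integer k ≥ 0.
k=0: 1.7 kHz.
k=1: 7.4 kHz, 10.8 kHz.
k=2: 16.5 kHz, 19.9 kHz.
k=3: 25.6 kHz, 29 kHz.
k=4: 34.7 kHz, 38.1 kHz.
Within [9.3 kHz, 28.8 kHz]: 10.8 kHz, 16.5 kHz, 19.9 kHz, 25.6 kHz.

10.8 kHz, 16.5 kHz, 19.9 kHz, 25.6 kHz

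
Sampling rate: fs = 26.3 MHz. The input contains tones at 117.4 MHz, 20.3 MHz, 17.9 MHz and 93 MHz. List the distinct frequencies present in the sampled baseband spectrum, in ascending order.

6 MHz, 8.4 MHz, 12.2 MHz

fs/2 = 13.15 MHz.
117.4 MHz mod fs = 12.2 MHz.
12.2 MHz ≤ fs/2 = 13.15 MHz, appears at 12.2 MHz.
20.3 MHz > fs/2 = 13.15 MHz, folds to fs − 20.3 MHz = 6 MHz.
17.9 MHz > fs/2 = 13.15 MHz, folds to fs − 17.9 MHz = 8.4 MHz.
93 MHz mod fs = 14.1 MHz.
14.1 MHz > fs/2 = 13.15 MHz, folds to fs − 14.1 MHz = 12.2 MHz.
Distinct values: {6 MHz, 8.4 MHz, 12.2 MHz}.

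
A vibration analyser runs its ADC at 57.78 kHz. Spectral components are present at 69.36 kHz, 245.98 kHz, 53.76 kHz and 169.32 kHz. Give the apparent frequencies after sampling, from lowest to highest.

4.02 kHz, 11.58 kHz, 14.86 kHz

fs/2 = 28.89 kHz.
69.36 kHz mod fs = 11.58 kHz.
11.58 kHz ≤ fs/2 = 28.89 kHz, appears at 11.58 kHz.
245.98 kHz mod fs = 14.86 kHz.
14.86 kHz ≤ fs/2 = 28.89 kHz, appears at 14.86 kHz.
53.76 kHz > fs/2 = 28.89 kHz, folds to fs − 53.76 kHz = 4.02 kHz.
169.32 kHz mod fs = 53.76 kHz.
53.76 kHz > fs/2 = 28.89 kHz, folds to fs − 53.76 kHz = 4.02 kHz.
Distinct values: {4.02 kHz, 11.58 kHz, 14.86 kHz}.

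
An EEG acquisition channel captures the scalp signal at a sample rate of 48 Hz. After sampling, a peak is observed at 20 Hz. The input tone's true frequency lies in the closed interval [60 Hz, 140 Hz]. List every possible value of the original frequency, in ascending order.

Frequencies that alias to 20 Hz are k·fs ± 20 Hz for integer k ≥ 0.
k=0: 20 Hz.
k=1: 28 Hz, 68 Hz.
k=2: 76 Hz, 116 Hz.
k=3: 124 Hz, 164 Hz.
k=4: 172 Hz, 212 Hz.
Within [60 Hz, 140 Hz]: 68 Hz, 76 Hz, 116 Hz, 124 Hz.

68 Hz, 76 Hz, 116 Hz, 124 Hz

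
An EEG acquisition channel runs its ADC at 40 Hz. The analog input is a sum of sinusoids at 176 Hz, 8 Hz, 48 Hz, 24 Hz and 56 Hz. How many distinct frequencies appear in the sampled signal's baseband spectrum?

fs/2 = 20 Hz.
176 Hz mod fs = 16 Hz.
16 Hz ≤ fs/2 = 20 Hz, appears at 16 Hz.
8 Hz ≤ fs/2 = 20 Hz, passes unchanged.
48 Hz mod fs = 8 Hz.
8 Hz ≤ fs/2 = 20 Hz, appears at 8 Hz.
24 Hz > fs/2 = 20 Hz, folds to fs − 24 Hz = 16 Hz.
56 Hz mod fs = 16 Hz.
16 Hz ≤ fs/2 = 20 Hz, appears at 16 Hz.
Distinct values: {8 Hz, 16 Hz} → 2.

2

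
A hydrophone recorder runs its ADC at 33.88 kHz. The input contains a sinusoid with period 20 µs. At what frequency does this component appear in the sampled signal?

16.12 kHz

T = 20 µs → f = 1/T = 50 kHz.
50 kHz mod fs = 16.12 kHz.
16.12 kHz ≤ fs/2 = 16.94 kHz, appears at 16.12 kHz.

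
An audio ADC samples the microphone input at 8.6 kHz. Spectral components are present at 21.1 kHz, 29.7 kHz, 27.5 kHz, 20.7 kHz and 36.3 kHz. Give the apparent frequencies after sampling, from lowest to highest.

fs/2 = 4.3 kHz.
21.1 kHz mod fs = 3.9 kHz.
3.9 kHz ≤ fs/2 = 4.3 kHz, appears at 3.9 kHz.
29.7 kHz mod fs = 3.9 kHz.
3.9 kHz ≤ fs/2 = 4.3 kHz, appears at 3.9 kHz.
27.5 kHz mod fs = 1.7 kHz.
1.7 kHz ≤ fs/2 = 4.3 kHz, appears at 1.7 kHz.
20.7 kHz mod fs = 3.5 kHz.
3.5 kHz ≤ fs/2 = 4.3 kHz, appears at 3.5 kHz.
36.3 kHz mod fs = 1.9 kHz.
1.9 kHz ≤ fs/2 = 4.3 kHz, appears at 1.9 kHz.
Distinct values: {1.7 kHz, 1.9 kHz, 3.5 kHz, 3.9 kHz}.

1.7 kHz, 1.9 kHz, 3.5 kHz, 3.9 kHz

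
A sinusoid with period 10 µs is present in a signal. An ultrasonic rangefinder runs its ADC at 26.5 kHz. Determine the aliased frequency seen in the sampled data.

T = 10 µs → f = 1/T = 100 kHz.
100 kHz mod fs = 20.5 kHz.
20.5 kHz > fs/2 = 13.25 kHz, folds to fs − 20.5 kHz = 6 kHz.

6 kHz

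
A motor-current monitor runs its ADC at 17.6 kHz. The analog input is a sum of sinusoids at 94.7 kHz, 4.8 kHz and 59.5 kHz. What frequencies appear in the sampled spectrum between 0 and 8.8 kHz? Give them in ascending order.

4.8 kHz, 6.7 kHz

fs/2 = 8.8 kHz.
94.7 kHz mod fs = 6.7 kHz.
6.7 kHz ≤ fs/2 = 8.8 kHz, appears at 6.7 kHz.
4.8 kHz ≤ fs/2 = 8.8 kHz, passes unchanged.
59.5 kHz mod fs = 6.7 kHz.
6.7 kHz ≤ fs/2 = 8.8 kHz, appears at 6.7 kHz.
Distinct values: {4.8 kHz, 6.7 kHz}.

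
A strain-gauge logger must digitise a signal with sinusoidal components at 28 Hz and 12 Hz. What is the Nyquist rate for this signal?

Highest-frequency component: 28 Hz.
Nyquist rate = 2 × 28 Hz = 56 Hz.

56 Hz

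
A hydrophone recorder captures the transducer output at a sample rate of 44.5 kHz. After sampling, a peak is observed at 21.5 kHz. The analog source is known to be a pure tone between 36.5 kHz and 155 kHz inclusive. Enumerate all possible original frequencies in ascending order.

66 kHz, 67.5 kHz, 110.5 kHz, 112 kHz, 155 kHz

Frequencies that alias to 21.5 kHz are k·fs ± 21.5 kHz for integer k ≥ 0.
k=0: 21.5 kHz.
k=1: 23 kHz, 66 kHz.
k=2: 67.5 kHz, 110.5 kHz.
k=3: 112 kHz, 155 kHz.
k=4: 156.5 kHz, 199.5 kHz.
Within [36.5 kHz, 155 kHz]: 66 kHz, 67.5 kHz, 110.5 kHz, 112 kHz, 155 kHz.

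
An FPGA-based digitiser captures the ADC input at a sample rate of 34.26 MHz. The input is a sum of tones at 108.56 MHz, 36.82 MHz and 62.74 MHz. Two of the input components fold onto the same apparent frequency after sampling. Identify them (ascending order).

62.74 MHz, 108.56 MHz

fs/2 = 17.13 MHz.
108.56 MHz mod fs = 5.78 MHz.
5.78 MHz ≤ fs/2 = 17.13 MHz, appears at 5.78 MHz.
36.82 MHz mod fs = 2.56 MHz.
2.56 MHz ≤ fs/2 = 17.13 MHz, appears at 2.56 MHz.
62.74 MHz mod fs = 28.48 MHz.
28.48 MHz > fs/2 = 17.13 MHz, folds to fs − 28.48 MHz = 5.78 MHz.
62.74 MHz and 108.56 MHz both map to 5.78 MHz.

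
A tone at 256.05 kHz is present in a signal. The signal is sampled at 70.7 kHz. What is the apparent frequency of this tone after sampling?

26.75 kHz

256.05 kHz mod fs = 43.95 kHz.
43.95 kHz > fs/2 = 35.35 kHz, folds to fs − 43.95 kHz = 26.75 kHz.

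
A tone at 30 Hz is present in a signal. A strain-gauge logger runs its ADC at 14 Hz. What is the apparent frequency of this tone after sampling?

2 Hz

30 Hz mod fs = 2 Hz.
2 Hz ≤ fs/2 = 7 Hz, appears at 2 Hz.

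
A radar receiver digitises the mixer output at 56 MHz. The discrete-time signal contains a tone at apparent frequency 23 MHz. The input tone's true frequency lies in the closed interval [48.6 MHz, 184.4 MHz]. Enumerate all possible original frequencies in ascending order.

Frequencies that alias to 23 MHz are k·fs ± 23 MHz for integer k ≥ 0.
k=0: 23 MHz.
k=1: 33 MHz, 79 MHz.
k=2: 89 MHz, 135 MHz.
k=3: 145 MHz, 191 MHz.
k=4: 201 MHz, 247 MHz.
Within [48.6 MHz, 184.4 MHz]: 79 MHz, 89 MHz, 135 MHz, 145 MHz.

79 MHz, 89 MHz, 135 MHz, 145 MHz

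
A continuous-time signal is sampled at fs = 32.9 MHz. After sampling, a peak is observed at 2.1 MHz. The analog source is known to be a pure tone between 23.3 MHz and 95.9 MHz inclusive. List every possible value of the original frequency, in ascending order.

30.8 MHz, 35 MHz, 63.7 MHz, 67.9 MHz

Frequencies that alias to 2.1 MHz are k·fs ± 2.1 MHz for integer k ≥ 0.
k=0: 2.1 MHz.
k=1: 30.8 MHz, 35 MHz.
k=2: 63.7 MHz, 67.9 MHz.
k=3: 96.6 MHz, 100.8 MHz.
Within [23.3 MHz, 95.9 MHz]: 30.8 MHz, 35 MHz, 63.7 MHz, 67.9 MHz.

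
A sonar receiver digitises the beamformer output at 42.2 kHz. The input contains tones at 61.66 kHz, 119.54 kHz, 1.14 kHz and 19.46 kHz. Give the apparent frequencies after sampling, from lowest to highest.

1.14 kHz, 7.06 kHz, 19.46 kHz

fs/2 = 21.1 kHz.
61.66 kHz mod fs = 19.46 kHz.
19.46 kHz ≤ fs/2 = 21.1 kHz, appears at 19.46 kHz.
119.54 kHz mod fs = 35.14 kHz.
35.14 kHz > fs/2 = 21.1 kHz, folds to fs − 35.14 kHz = 7.06 kHz.
1.14 kHz ≤ fs/2 = 21.1 kHz, passes unchanged.
19.46 kHz ≤ fs/2 = 21.1 kHz, passes unchanged.
Distinct values: {1.14 kHz, 7.06 kHz, 19.46 kHz}.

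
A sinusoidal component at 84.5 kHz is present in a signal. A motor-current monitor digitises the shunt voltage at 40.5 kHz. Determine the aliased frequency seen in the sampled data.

3.5 kHz

84.5 kHz mod fs = 3.5 kHz.
3.5 kHz ≤ fs/2 = 20.25 kHz, appears at 3.5 kHz.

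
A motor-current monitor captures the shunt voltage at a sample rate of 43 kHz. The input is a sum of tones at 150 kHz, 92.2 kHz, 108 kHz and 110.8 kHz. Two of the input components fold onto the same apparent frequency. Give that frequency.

fs/2 = 21.5 kHz.
150 kHz mod fs = 21 kHz.
21 kHz ≤ fs/2 = 21.5 kHz, appears at 21 kHz.
92.2 kHz mod fs = 6.2 kHz.
6.2 kHz ≤ fs/2 = 21.5 kHz, appears at 6.2 kHz.
108 kHz mod fs = 22 kHz.
22 kHz > fs/2 = 21.5 kHz, folds to fs − 22 kHz = 21 kHz.
110.8 kHz mod fs = 24.8 kHz.
24.8 kHz > fs/2 = 21.5 kHz, folds to fs − 24.8 kHz = 18.2 kHz.
108 kHz and 150 kHz both map to 21 kHz.

21 kHz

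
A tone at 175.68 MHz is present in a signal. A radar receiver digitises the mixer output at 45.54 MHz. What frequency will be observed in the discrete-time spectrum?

175.68 MHz mod fs = 39.06 MHz.
39.06 MHz > fs/2 = 22.77 MHz, folds to fs − 39.06 MHz = 6.48 MHz.

6.48 MHz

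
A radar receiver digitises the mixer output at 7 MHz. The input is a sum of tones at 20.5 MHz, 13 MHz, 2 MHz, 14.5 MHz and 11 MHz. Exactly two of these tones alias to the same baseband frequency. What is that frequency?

0.5 MHz

fs/2 = 3.5 MHz.
20.5 MHz mod fs = 6.5 MHz.
6.5 MHz > fs/2 = 3.5 MHz, folds to fs − 6.5 MHz = 0.5 MHz.
13 MHz mod fs = 6 MHz.
6 MHz > fs/2 = 3.5 MHz, folds to fs − 6 MHz = 1 MHz.
2 MHz ≤ fs/2 = 3.5 MHz, passes unchanged.
14.5 MHz mod fs = 0.5 MHz.
0.5 MHz ≤ fs/2 = 3.5 MHz, appears at 0.5 MHz.
11 MHz mod fs = 4 MHz.
4 MHz > fs/2 = 3.5 MHz, folds to fs − 4 MHz = 3 MHz.
14.5 MHz and 20.5 MHz both map to 0.5 MHz.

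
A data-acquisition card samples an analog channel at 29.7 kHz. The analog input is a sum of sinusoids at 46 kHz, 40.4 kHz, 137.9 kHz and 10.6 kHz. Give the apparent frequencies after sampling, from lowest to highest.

10.6 kHz, 10.7 kHz, 13.4 kHz

fs/2 = 14.85 kHz.
46 kHz mod fs = 16.3 kHz.
16.3 kHz > fs/2 = 14.85 kHz, folds to fs − 16.3 kHz = 13.4 kHz.
40.4 kHz mod fs = 10.7 kHz.
10.7 kHz ≤ fs/2 = 14.85 kHz, appears at 10.7 kHz.
137.9 kHz mod fs = 19.1 kHz.
19.1 kHz > fs/2 = 14.85 kHz, folds to fs − 19.1 kHz = 10.6 kHz.
10.6 kHz ≤ fs/2 = 14.85 kHz, passes unchanged.
Distinct values: {10.6 kHz, 10.7 kHz, 13.4 kHz}.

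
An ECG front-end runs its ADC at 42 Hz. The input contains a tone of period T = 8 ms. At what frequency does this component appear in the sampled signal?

T = 8 ms → f = 1/T = 125 Hz.
125 Hz mod fs = 41 Hz.
41 Hz > fs/2 = 21 Hz, folds to fs − 41 Hz = 1 Hz.

1 Hz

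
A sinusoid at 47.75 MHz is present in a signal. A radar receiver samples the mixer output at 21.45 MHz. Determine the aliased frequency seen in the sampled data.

4.85 MHz

47.75 MHz mod fs = 4.85 MHz.
4.85 MHz ≤ fs/2 = 10.725 MHz, appears at 4.85 MHz.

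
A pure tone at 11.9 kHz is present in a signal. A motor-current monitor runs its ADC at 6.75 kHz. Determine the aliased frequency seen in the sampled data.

1.6 kHz

11.9 kHz mod fs = 5.15 kHz.
5.15 kHz > fs/2 = 3.375 kHz, folds to fs − 5.15 kHz = 1.6 kHz.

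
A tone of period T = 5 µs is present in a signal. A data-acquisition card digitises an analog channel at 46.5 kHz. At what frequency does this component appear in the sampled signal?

T = 5 µs → f = 1/T = 200 kHz.
200 kHz mod fs = 14 kHz.
14 kHz ≤ fs/2 = 23.25 kHz, appears at 14 kHz.

14 kHz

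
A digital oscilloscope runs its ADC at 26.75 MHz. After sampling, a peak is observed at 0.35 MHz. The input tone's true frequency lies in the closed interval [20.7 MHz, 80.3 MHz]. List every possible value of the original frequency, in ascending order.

26.4 MHz, 27.1 MHz, 53.15 MHz, 53.85 MHz, 79.9 MHz

Frequencies that alias to 0.35 MHz are k·fs ± 0.35 MHz for integer k ≥ 0.
k=0: 0.35 MHz.
k=1: 26.4 MHz, 27.1 MHz.
k=2: 53.15 MHz, 53.85 MHz.
k=3: 79.9 MHz, 80.6 MHz.
k=4: 106.65 MHz, 107.35 MHz.
Within [20.7 MHz, 80.3 MHz]: 26.4 MHz, 27.1 MHz, 53.15 MHz, 53.85 MHz, 79.9 MHz.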